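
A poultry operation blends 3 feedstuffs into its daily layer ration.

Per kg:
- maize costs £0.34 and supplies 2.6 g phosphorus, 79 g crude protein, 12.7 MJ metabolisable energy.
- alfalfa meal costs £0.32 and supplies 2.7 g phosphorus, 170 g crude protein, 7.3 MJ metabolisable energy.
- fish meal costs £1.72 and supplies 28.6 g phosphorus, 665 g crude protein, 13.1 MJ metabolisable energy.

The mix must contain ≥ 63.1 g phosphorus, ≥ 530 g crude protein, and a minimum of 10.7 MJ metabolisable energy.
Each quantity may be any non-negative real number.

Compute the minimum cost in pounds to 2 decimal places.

Let x1 = kg of maize, x2 = kg of alfalfa meal, x3 = kg of fish meal.
Minimize 0.34x1 + 0.32x2 + 1.72x3 s.t.:
  2.6x1 + 2.7x2 + 28.6x3 ≥ 63.1   (phosphorus)
  79x1 + 170x2 + 665x3 ≥ 530   (crude protein)
  12.7x1 + 7.3x2 + 13.1x3 ≥ 10.7   (metabolisable energy)
  x1, x2, x3 ≥ 0.
The cheapest feasible vertex uses only fish meal; maize, alfalfa meal are not used. The phosphorus requirement is met with equality.
Solving gives x3 = 2.206.
Objective = 1.72·2.206 = 3.7943.

£3.79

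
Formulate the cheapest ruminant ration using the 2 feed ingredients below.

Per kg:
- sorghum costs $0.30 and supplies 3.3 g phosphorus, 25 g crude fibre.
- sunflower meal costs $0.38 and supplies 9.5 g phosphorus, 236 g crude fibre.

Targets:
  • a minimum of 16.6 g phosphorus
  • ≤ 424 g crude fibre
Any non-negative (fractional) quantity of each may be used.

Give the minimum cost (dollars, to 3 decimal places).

Set it up as a linear program. Let x1 = kg of sorghum, x2 = kg of sunflower meal.
Minimize 0.3x1 + 0.38x2 subject to:
  3.3x1 + 9.5x2 ≥ 16.6   (phosphorus)
  25x1 + 236x2 ≤ 424   (crude fibre)
  x1, x2 ≥ 0.
At the optimum only sunflower meal is positive (sorghum = 0). The phosphorus requirement is met with equality.
That vertex is x2 = 1.747.
Objective = 0.38·1.747 = 0.66386.

$0.664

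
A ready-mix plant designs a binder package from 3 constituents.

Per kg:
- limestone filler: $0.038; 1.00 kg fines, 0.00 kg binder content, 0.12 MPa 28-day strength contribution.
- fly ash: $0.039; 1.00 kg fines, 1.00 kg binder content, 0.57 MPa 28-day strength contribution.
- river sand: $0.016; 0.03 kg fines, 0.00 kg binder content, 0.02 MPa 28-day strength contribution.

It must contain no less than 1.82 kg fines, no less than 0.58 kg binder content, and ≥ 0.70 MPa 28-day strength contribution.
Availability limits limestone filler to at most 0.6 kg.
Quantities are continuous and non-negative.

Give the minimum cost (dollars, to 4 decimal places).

$0.0704

Treat it as an LP. Let x1 = kg of limestone filler, x2 = kg of fly ash, x3 = kg of river sand.
Minimise 0.038x1 + 0.039x2 + 0.016x3 subject to:
  1x1 + 1x2 + 0.03x3 ≥ 1.82   (fines)
  1x2 ≥ 0.58   (binder content)
  0.12x1 + 0.57x2 + 0.02x3 ≥ 0.7   (28-day strength contribution)
  x1 ≤ 0.6
  x1, x2, x3 ≥ 0.
At the optimum only limestone filler, fly ash are positive (river sand = 0). The fines and the limestone filler cap requirements are met with equality.
That vertex is x1 = 0.6, x2 = 1.22.
Hence cost = 0.038·0.6 + 0.039·1.22 = $0.070380.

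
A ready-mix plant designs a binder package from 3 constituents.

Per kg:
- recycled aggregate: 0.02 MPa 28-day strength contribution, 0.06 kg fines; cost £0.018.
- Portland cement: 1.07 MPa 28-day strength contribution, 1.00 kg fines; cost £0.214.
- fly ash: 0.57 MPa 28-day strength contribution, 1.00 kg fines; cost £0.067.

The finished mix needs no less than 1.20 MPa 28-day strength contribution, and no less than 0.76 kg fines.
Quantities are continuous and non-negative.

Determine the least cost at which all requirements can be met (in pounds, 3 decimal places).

Set it up as a linear program. Let x1 = kg of recycled aggregate, x2 = kg of Portland cement, x3 = kg of fly ash.
min 0.018x1 + 0.214x2 + 0.067x3 subject to:
  0.02x1 + 1.07x2 + 0.57x3 ≥ 1.2   (28-day strength contribution)
  0.06x1 + 1x2 + 1x3 ≥ 0.76   (fines)
  x1, x2, x3 ≥ 0.
The minimum-cost mix takes nothing from recycled aggregate, Portland cement — only fly ash. Binding constraint: 28-day strength contribution.
So fly ash = 2.105 kg.
Cost = 0.067·2.105 = 0.14104.

£0.141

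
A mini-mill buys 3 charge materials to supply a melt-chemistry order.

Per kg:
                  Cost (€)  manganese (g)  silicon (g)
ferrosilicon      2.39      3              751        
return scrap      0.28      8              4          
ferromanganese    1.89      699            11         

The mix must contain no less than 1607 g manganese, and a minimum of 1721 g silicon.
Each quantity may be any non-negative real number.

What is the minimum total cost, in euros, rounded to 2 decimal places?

Let x1 = kg of ferrosilicon, x2 = kg of return scrap, x3 = kg of ferromanganese.
Minimise 2.39x1 + 0.28x2 + 1.89x3 s.t.:
  3x1 + 8x2 + 699x3 ≥ 1607   (manganese)
  751x1 + 4x2 + 11x3 ≥ 1721   (silicon)
  x1, x2, x3 ≥ 0.
At the optimum only ferrosilicon, ferromanganese are positive (return scrap = 0). The manganese and silicon requirements are met with equality.
That vertex is x1 = 2.258, x3 = 2.289.
Total cost: 2.39·2.258 + 1.89·2.289 = 9.7228.

€9.72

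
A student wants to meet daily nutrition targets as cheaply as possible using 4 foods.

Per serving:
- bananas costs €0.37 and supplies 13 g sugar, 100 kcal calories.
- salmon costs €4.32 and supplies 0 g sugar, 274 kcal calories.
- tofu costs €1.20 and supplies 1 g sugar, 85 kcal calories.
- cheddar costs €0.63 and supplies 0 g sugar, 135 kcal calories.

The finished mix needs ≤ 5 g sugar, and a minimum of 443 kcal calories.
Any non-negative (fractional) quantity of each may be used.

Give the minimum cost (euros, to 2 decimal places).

€2.03

Let x1 = servings of bananas, x2 = servings of salmon, x3 = servings of tofu, x4 = servings of cheddar.
Minimize 0.37x1 + 4.32x2 + 1.2x3 + 0.63x4 with:
  13x1 + 1x3 ≤ 5   (sugar)
  100x1 + 274x2 + 85x3 + 135x4 ≥ 443   (calories)
  x1, x2, x3, x4 ≥ 0.
The minimum-cost mix takes nothing from salmon, tofu — only bananas, cheddar. Binding constraints: sugar and calories.
Optimal quantities: bananas = 0.3846 servings, cheddar = 2.997 servings.
Objective = 0.37·0.3846 + 0.63·2.997 = 2.0304.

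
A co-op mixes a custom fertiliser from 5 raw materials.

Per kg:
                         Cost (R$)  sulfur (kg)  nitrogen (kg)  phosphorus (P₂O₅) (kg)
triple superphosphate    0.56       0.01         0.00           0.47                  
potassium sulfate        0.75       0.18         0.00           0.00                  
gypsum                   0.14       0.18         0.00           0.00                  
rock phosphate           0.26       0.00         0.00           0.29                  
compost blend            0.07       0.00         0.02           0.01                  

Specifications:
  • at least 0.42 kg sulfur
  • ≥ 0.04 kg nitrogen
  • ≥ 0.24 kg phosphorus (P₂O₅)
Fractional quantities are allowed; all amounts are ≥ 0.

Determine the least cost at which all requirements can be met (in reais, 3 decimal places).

R$0.664

Set it up as a linear program. Let x1 = kg of triple superphosphate, x2 = kg of potassium sulfate, x3 = kg of gypsum, x4 = kg of rock phosphate, x5 = kg of compost blend.
Minimize 0.56x1 + 0.75x2 + 0.14x3 + 0.26x4 + 0.07x5 with:
  0.01x1 + 0.18x2 + 0.18x3 ≥ 0.42   (sulfur)
  0.02x5 ≥ 0.04   (nitrogen)
  0.47x1 + 0.29x4 + 0.01x5 ≥ 0.24   (phosphorus (P₂O₅))
  x1, x2, x3, x4, x5 ≥ 0.
The optimal basis is {gypsum, rock phosphate, compost blend}; triple superphosphate, potassium sulfate drop out. The sulfur, nitrogen, phosphorus (P₂O₅) requirements are met with equality.
That vertex is x3 = 2.333, x4 = 0.7586, x5 = 2.
Total cost: 0.14·2.333 + 0.26·0.7586 + 0.07·2 = 0.66386.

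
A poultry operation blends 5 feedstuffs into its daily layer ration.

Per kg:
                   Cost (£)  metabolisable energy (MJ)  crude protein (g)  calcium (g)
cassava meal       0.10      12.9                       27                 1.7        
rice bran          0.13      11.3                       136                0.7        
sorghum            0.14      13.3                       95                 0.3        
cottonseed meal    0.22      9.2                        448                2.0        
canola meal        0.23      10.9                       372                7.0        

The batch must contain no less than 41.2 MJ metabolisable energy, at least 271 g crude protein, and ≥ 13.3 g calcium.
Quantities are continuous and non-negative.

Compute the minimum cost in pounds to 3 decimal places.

£0.525

Let x1 = kg of cassava meal, x2 = kg of rice bran, x3 = kg of sorghum, x4 = kg of cottonseed meal, x5 = kg of canola meal.
min 0.1x1 + 0.13x2 + 0.14x3 + 0.22x4 + 0.23x5 subject to:
  12.9x1 + 11.3x2 + 13.3x3 + 9.2x4 + 10.9x5 ≥ 41.2   (metabolisable energy)
  27x1 + 136x2 + 95x3 + 448x4 + 372x5 ≥ 271   (crude protein)
  1.7x1 + 0.7x2 + 0.3x3 + 2x4 + 7x5 ≥ 13.3   (calcium)
  x1, x2, x3, x4, x5 ≥ 0.
The cheapest feasible vertex uses only cassava meal, canola meal; rice bran, sorghum, cottonseed meal are not used. The metabolisable energy and calcium requirements are met with equality.
So cassava meal = 1.998 kg, canola meal = 1.415 kg.
Cost = 0.1·1.998 + 0.23·1.415 = 0.52525.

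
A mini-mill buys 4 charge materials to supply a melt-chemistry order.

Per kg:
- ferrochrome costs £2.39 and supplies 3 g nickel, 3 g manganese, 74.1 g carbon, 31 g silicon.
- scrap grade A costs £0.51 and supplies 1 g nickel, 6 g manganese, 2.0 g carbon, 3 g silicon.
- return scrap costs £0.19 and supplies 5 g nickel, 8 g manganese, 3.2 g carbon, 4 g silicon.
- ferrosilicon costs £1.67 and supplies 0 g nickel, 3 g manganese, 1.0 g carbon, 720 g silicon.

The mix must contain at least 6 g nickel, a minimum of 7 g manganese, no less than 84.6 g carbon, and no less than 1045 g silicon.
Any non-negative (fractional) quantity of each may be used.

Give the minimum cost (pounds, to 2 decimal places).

Let x1 = kg of ferrochrome, x2 = kg of scrap grade A, x3 = kg of return scrap, x4 = kg of ferrosilicon.
Minimise 2.39x1 + 0.51x2 + 0.19x3 + 1.67x4 with:
  3x1 + 1x2 + 5x3 ≥ 6   (nickel)
  3x1 + 6x2 + 8x3 + 3x4 ≥ 7   (manganese)
  74.1x1 + 2x2 + 3.2x3 + 1x4 ≥ 84.6   (carbon)
  31x1 + 3x2 + 4x3 + 720x4 ≥ 1045   (silicon)
  x1, x2, x3, x4 ≥ 0.
The optimal basis is {ferrochrome, return scrap, ferrosilicon}; scrap grade A drops out. Binding constraints: nickel, carbon, silicon.
So ferrochrome = 1.099 kg, return scrap = 0.5403 kg, ferrosilicon = 1.401 kg.
Cost = 2.39·1.099 + 0.19·0.5403 + 1.67·1.401 = 5.0689.

£5.07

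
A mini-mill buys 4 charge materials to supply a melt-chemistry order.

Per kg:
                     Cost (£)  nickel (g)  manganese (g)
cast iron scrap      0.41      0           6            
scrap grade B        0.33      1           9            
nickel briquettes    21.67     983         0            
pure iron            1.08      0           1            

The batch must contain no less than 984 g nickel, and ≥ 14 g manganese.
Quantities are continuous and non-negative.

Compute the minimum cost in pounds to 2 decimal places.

Let x1 = kg of cast iron scrap, x2 = kg of scrap grade B, x3 = kg of nickel briquettes, x4 = kg of pure iron.
min 0.41x1 + 0.33x2 + 21.67x3 + 1.08x4 subject to:
  1x2 + 983x3 ≥ 984   (nickel)
  6x1 + 9x2 + 1x4 ≥ 14   (manganese)
  x1, x2, x3, x4 ≥ 0.
At the optimum only scrap grade B, nickel briquettes are positive (cast iron scrap, pure iron = 0). The nickel and manganese requirements are met with equality.
Optimal quantities: scrap grade B = 1.556 kg, nickel briquettes = 0.9994 kg.
Total cost: 0.33·1.556 + 21.67·0.9994 = 22.1705.

£22.17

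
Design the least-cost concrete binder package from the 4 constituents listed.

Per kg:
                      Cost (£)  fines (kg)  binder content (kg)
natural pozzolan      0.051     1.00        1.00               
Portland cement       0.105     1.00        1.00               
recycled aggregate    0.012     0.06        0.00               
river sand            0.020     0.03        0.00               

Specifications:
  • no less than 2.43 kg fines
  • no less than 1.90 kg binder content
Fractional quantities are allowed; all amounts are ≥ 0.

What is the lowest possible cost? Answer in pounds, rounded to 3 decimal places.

Let x1 = kg of natural pozzolan, x2 = kg of Portland cement, x3 = kg of recycled aggregate, x4 = kg of river sand.
Minimize 0.051x1 + 0.105x2 + 0.012x3 + 0.02x4 s.t.:
  1x1 + 1x2 + 0.06x3 + 0.03x4 ≥ 2.43   (fines)
  1x1 + 1x2 ≥ 1.9   (binder content)
  x1, x2, x3, x4 ≥ 0.
The minimum-cost mix takes nothing from Portland cement, recycled aggregate, river sand — only natural pozzolan. The fines requirement is met with equality.
So natural pozzolan = 2.43 kg.
Cost = 0.051·2.43 = 0.12393.

£0.124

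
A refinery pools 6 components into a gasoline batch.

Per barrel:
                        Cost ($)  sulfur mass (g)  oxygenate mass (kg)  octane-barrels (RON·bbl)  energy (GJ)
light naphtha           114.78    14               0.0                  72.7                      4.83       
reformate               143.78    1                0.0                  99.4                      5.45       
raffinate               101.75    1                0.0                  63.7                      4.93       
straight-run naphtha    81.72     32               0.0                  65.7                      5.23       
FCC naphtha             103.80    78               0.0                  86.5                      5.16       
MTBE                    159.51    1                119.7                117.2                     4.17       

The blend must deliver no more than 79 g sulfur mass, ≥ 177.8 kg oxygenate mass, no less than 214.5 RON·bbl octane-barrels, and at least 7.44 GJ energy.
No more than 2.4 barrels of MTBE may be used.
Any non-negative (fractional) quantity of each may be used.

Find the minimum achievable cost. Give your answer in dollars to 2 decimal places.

$285.43

Let x1 = barrels of light naphtha, x2 = barrels of reformate, x3 = barrels of raffinate, x4 = barrels of straight-run naphtha, x5 = barrels of FCC naphtha, x6 = barrels of MTBE.
min 114.78x1 + 143.78x2 + 101.75x3 + 81.72x4 + 103.8x5 + 159.51x6 subject to:
  14x1 + 1x2 + 1x3 + 32x4 + 78x5 + 1x6 ≤ 79   (sulfur mass)
  119.7x6 ≥ 177.8   (oxygenate mass)
  72.7x1 + 99.4x2 + 63.7x3 + 65.7x4 + 86.5x5 + 117.2x6 ≥ 214.5   (octane-barrels)
  4.83x1 + 5.45x2 + 4.93x3 + 5.23x4 + 5.16x5 + 4.17x6 ≥ 7.44   (energy)
  x6 ≤ 2.4
  x1, x2, x3, x4, x5, x6 ≥ 0.
The optimal basis is {FCC naphtha, MTBE}; light naphtha, reformate, raffinate, straight-run naphtha drop out. Binding constraints: oxygenate mass and octane-barrels.
So FCC naphtha = 0.46721 barrels, MTBE = 1.4854 barrels.
Hence cost = 103.8·0.46721 + 159.51·1.4854 = $285.4326.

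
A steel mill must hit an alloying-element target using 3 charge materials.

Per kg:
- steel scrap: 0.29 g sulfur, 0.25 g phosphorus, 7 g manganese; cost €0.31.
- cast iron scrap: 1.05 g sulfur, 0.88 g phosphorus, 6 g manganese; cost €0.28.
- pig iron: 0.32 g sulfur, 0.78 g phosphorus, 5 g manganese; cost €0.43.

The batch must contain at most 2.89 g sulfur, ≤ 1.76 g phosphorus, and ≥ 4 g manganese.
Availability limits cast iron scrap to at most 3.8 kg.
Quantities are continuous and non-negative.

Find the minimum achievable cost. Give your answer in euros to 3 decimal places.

€0.177

Set it up as a linear program. Let x1 = kg of steel scrap, x2 = kg of cast iron scrap, x3 = kg of pig iron.
min 0.31x1 + 0.28x2 + 0.43x3 subject to:
  0.29x1 + 1.05x2 + 0.32x3 ≤ 2.89   (sulfur)
  0.25x1 + 0.88x2 + 0.78x3 ≤ 1.76   (phosphorus)
  7x1 + 6x2 + 5x3 ≥ 4   (manganese)
  x2 ≤ 3.8
  x1, x2, x3 ≥ 0.
The cheapest feasible vertex uses only steel scrap; cast iron scrap, pig iron are not used. The manganese requirement is met with equality.
Optimal quantities: steel scrap = 0.5714 kg.
Total cost: 0.31·0.5714 = 0.17713.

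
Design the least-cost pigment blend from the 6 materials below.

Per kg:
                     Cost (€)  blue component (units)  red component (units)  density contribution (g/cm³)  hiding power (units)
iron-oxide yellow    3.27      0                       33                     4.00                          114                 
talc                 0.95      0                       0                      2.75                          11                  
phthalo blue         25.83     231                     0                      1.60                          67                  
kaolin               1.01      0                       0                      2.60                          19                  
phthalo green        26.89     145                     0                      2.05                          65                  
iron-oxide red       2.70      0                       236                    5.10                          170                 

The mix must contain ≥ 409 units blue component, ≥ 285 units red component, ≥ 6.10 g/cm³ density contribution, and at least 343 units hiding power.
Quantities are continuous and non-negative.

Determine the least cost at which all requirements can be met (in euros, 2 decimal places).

Let x1 = kg of iron-oxide yellow, x2 = kg of talc, x3 = kg of phthalo blue, x4 = kg of kaolin, x5 = kg of phthalo green, x6 = kg of iron-oxide red.
Minimize 3.27x1 + 0.95x2 + 25.83x3 + 1.01x4 + 26.89x5 + 2.7x6 subject to:
  231x3 + 145x5 ≥ 409   (blue component)
  33x1 + 236x6 ≥ 285   (red component)
  4x1 + 2.75x2 + 1.6x3 + 2.6x4 + 2.05x5 + 5.1x6 ≥ 6.1   (density contribution)
  114x1 + 11x2 + 67x3 + 19x4 + 65x5 + 170x6 ≥ 343   (hiding power)
  x1, x2, x3, x4, x5, x6 ≥ 0.
At the optimum only phthalo blue, iron-oxide red are positive (iron-oxide yellow, talc, kaolin, phthalo green = 0). The blue component and hiding power requirements are met with equality.
Optimal quantities: phthalo blue = 1.7706 kg, iron-oxide red = 1.3198 kg.
Total cost: 25.83·1.7706 + 2.7·1.3198 = 49.2981.

€49.30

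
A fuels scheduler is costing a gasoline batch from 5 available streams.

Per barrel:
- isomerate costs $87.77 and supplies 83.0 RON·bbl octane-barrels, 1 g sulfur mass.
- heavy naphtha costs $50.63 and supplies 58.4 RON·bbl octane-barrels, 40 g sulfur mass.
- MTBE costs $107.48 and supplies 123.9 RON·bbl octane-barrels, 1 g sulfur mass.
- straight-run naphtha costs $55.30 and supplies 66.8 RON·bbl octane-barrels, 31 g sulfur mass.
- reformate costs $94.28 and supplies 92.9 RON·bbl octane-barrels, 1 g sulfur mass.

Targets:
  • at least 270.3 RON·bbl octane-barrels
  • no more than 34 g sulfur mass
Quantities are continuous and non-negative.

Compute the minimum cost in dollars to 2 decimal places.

$231.71

Treat it as an LP. Let x1 = barrels of isomerate, x2 = barrels of heavy naphtha, x3 = barrels of MTBE, x4 = barrels of straight-run naphtha, x5 = barrels of reformate.
Minimise 87.77x1 + 50.63x2 + 107.48x3 + 55.3x4 + 94.28x5 with:
  83x1 + 58.4x2 + 123.9x3 + 66.8x4 + 92.9x5 ≥ 270.3   (octane-barrels)
  1x1 + 40x2 + 1x3 + 31x4 + 1x5 ≤ 34   (sulfur mass)
  x1, x2, x3, x4, x5 ≥ 0.
The cheapest feasible vertex uses only MTBE, straight-run naphtha; isomerate, heavy naphtha, reformate are not used. The octane-barrels and sulfur mass requirements are met with equality.
So MTBE = 1.6184 barrels, straight-run naphtha = 1.0446 barrels.
Hence cost = 107.48·1.6184 + 55.3·1.0446 = $231.7120.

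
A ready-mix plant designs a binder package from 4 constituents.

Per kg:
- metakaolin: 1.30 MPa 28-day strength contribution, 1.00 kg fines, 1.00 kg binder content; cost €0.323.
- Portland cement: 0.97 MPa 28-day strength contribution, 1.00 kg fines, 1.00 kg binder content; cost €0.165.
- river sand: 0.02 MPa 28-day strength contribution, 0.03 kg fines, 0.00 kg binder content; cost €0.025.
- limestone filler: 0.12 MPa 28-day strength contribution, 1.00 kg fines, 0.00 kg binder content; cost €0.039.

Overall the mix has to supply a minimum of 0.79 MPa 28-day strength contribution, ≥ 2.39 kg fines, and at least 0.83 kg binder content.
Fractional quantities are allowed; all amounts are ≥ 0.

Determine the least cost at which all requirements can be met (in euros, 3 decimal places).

€0.198

Let x1 = kg of metakaolin, x2 = kg of Portland cement, x3 = kg of river sand, x4 = kg of limestone filler.
min 0.323x1 + 0.165x2 + 0.025x3 + 0.039x4 subject to:
  1.3x1 + 0.97x2 + 0.02x3 + 0.12x4 ≥ 0.79   (28-day strength contribution)
  1x1 + 1x2 + 0.03x3 + 1x4 ≥ 2.39   (fines)
  1x1 + 1x2 ≥ 0.83   (binder content)
  x1, x2, x3, x4 ≥ 0.
At the optimum only Portland cement, limestone filler are positive (metakaolin, river sand = 0). There the fines and binder content constraints are tight.
So Portland cement = 0.83 kg, limestone filler = 1.56 kg.
Cost = 0.165·0.83 + 0.039·1.56 = 0.19779.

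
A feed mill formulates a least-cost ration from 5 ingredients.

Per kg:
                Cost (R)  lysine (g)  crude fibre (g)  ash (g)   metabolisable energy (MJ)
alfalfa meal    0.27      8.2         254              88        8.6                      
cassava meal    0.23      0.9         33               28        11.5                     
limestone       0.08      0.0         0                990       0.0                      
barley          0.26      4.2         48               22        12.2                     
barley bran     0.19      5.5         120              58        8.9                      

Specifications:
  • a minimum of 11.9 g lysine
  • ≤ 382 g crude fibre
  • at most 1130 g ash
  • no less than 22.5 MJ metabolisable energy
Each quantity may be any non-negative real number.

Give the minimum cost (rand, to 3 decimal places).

Treat it as an LP. Let x1 = kg of alfalfa meal, x2 = kg of cassava meal, x3 = kg of limestone, x4 = kg of barley, x5 = kg of barley bran.
Minimise 0.27x1 + 0.23x2 + 0.08x3 + 0.26x4 + 0.19x5 subject to:
  8.2x1 + 0.9x2 + 4.2x4 + 5.5x5 ≥ 11.9   (lysine)
  254x1 + 33x2 + 48x4 + 120x5 ≤ 382   (crude fibre)
  88x1 + 28x2 + 990x3 + 22x4 + 58x5 ≤ 1130   (ash)
  8.6x1 + 11.5x2 + 12.2x4 + 8.9x5 ≥ 22.5   (metabolisable energy)
  x1, x2, x3, x4, x5 ≥ 0.
The minimum-cost mix takes nothing from alfalfa meal, limestone, barley — only cassava meal, barley bran. The lysine and metabolisable energy requirements are met with equality.
That vertex is x2 = 0.323, x5 = 2.111.
Objective = 0.23·0.323 + 0.19·2.111 = 0.47538.

R0.475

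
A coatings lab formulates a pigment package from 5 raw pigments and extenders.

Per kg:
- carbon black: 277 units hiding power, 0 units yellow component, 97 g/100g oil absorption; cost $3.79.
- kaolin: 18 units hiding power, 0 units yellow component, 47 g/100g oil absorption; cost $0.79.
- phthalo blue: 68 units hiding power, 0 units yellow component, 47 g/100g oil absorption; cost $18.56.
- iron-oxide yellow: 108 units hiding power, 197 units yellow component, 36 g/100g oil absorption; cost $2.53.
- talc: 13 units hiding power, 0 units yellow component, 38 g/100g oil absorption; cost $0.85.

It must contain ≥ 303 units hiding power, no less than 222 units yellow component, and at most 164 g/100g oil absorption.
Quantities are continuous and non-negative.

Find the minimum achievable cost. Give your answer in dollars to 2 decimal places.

$5.33

Let x1 = kg of carbon black, x2 = kg of kaolin, x3 = kg of phthalo blue, x4 = kg of iron-oxide yellow, x5 = kg of talc.
Minimize 3.79x1 + 0.79x2 + 18.56x3 + 2.53x4 + 0.85x5 with:
  277x1 + 18x2 + 68x3 + 108x4 + 13x5 ≥ 303   (hiding power)
  197x4 ≥ 222   (yellow component)
  97x1 + 47x2 + 47x3 + 36x4 + 38x5 ≤ 164   (oil absorption)
  x1, x2, x3, x4, x5 ≥ 0.
The optimal basis is {carbon black, iron-oxide yellow}; kaolin, phthalo blue, talc drop out. Binding constraints: hiding power and yellow component.
That vertex is x1 = 0.6545, x4 = 1.127.
Cost = 3.79·0.6545 + 2.53·1.127 = 5.3319.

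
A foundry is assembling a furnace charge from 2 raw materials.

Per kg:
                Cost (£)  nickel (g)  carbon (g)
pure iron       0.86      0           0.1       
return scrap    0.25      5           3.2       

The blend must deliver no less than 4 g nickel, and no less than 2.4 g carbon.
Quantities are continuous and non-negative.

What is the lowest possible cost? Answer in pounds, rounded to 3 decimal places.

Set it up as a linear program. Let x1 = kg of pure iron, x2 = kg of return scrap.
Minimize 0.86x1 + 0.25x2 subject to:
  5x2 ≥ 4   (nickel)
  0.1x1 + 3.2x2 ≥ 2.4   (carbon)
  x1, x2 ≥ 0.
At the optimum only return scrap is positive (pure iron = 0). The nickel requirement is met with equality.
Optimal quantities: return scrap = 0.8 kg.
Hence cost = 0.25·0.8 = £0.20000.

£0.200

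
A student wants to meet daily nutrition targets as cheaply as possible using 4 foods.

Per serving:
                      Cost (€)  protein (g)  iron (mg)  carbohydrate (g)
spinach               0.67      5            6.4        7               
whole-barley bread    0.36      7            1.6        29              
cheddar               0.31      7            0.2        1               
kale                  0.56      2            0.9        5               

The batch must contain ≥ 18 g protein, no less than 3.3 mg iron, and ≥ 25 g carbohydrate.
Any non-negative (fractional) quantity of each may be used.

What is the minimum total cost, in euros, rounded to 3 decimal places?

Let x1 = servings of spinach, x2 = servings of whole-barley bread, x3 = servings of cheddar, x4 = servings of kale.
min 0.67x1 + 0.36x2 + 0.31x3 + 0.56x4 s.t.:
  5x1 + 7x2 + 7x3 + 2x4 ≥ 18   (protein)
  6.4x1 + 1.6x2 + 0.2x3 + 0.9x4 ≥ 3.3   (iron)
  7x1 + 29x2 + 1x3 + 5x4 ≥ 25   (carbohydrate)
  x1, x2, x3, x4 ≥ 0.
The optimal basis is {whole-barley bread, cheddar}; spinach, kale drop out. The protein and iron requirements are met with equality.
Optimal quantities: whole-barley bread = 1.99 servings, cheddar = 0.5816 servings.
Hence cost = 0.36·1.99 + 0.31·0.5816 = €0.89670.

€0.897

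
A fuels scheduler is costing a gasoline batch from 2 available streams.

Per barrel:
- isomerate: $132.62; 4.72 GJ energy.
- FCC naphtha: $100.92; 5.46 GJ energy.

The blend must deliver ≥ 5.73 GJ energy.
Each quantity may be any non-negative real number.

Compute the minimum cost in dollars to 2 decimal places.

$105.91

Let x1 = barrels of isomerate, x2 = barrels of FCC naphtha.
Minimise 132.62x1 + 100.92x2 with:
  4.72x1 + 5.46x2 ≥ 5.73   (energy)
  x1, x2 ≥ 0.
The cheapest feasible vertex uses only FCC naphtha; isomerate is not used. There the energy constraint is tight.
That vertex is x2 = 1.04945.
Total cost: 100.92·1.04945 = 105.9105.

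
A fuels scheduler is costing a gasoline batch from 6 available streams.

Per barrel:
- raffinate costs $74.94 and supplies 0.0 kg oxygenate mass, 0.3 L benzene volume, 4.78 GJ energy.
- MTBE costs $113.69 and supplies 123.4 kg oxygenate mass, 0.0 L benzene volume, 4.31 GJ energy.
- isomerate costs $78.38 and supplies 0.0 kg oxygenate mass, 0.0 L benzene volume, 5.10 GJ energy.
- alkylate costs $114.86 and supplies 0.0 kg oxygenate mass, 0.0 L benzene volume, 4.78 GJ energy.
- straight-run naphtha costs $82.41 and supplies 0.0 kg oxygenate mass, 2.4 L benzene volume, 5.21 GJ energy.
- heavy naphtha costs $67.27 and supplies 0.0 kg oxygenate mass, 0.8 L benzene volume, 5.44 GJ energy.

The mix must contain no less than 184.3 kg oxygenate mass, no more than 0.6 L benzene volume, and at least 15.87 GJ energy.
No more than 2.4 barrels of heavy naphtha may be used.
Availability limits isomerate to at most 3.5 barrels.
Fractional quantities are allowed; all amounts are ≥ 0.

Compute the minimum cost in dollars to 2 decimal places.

Let x1 = barrels of raffinate, x2 = barrels of MTBE, x3 = barrels of isomerate, x4 = barrels of alkylate, x5 = barrels of straight-run naphtha, x6 = barrels of heavy naphtha.
Minimise 74.94x1 + 113.69x2 + 78.38x3 + 114.86x4 + 82.41x5 + 67.27x6 s.t.:
  123.4x2 ≥ 184.3   (oxygenate mass)
  0.3x1 + 2.4x5 + 0.8x6 ≤ 0.6   (benzene volume)
  4.78x1 + 4.31x2 + 5.1x3 + 4.78x4 + 5.21x5 + 5.44x6 ≥ 15.87   (energy)
  x6 ≤ 2.4
  x3 ≤ 3.5
  x1, x2, x3, x4, x5, x6 ≥ 0.
The optimal basis is {MTBE, isomerate, heavy naphtha}; raffinate, alkylate, straight-run naphtha drop out. The oxygenate mass, benzene volume, energy requirements are met with equality.
So MTBE = 1.4935 barrels, isomerate = 1.0496 barrels, heavy naphtha = 0.75 barrels.
Hence cost = 113.69·1.4935 + 78.38·1.0496 + 67.27·0.75 = $302.5162.

$302.52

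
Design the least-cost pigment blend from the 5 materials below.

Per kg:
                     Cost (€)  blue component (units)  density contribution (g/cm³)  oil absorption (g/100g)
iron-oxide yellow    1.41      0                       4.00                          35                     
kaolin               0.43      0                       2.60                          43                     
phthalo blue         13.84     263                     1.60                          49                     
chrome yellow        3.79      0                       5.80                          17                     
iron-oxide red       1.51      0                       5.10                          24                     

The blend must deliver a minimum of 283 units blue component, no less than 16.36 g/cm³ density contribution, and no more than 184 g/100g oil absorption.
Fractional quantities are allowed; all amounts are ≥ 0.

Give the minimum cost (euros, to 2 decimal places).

Set it up as a linear program. Let x1 = kg of iron-oxide yellow, x2 = kg of kaolin, x3 = kg of phthalo blue, x4 = kg of chrome yellow, x5 = kg of iron-oxide red.
Minimise 1.41x1 + 0.43x2 + 13.84x3 + 3.79x4 + 1.51x5 s.t.:
  263x3 ≥ 283   (blue component)
  4x1 + 2.6x2 + 1.6x3 + 5.8x4 + 5.1x5 ≥ 16.36   (density contribution)
  35x1 + 43x2 + 49x3 + 17x4 + 24x5 ≤ 184   (oil absorption)
  x1, x2, x3, x4, x5 ≥ 0.
The optimal basis is {kaolin, phthalo blue, iron-oxide red}; iron-oxide yellow, chrome yellow drop out. The blue component, density contribution, oil absorption requirements are met with equality.
That vertex is x2 = 2.028, x3 = 1.076, x5 = 1.836.
Total cost: 0.43·2.028 + 13.84·1.076 + 1.51·1.836 = 18.5362.

€18.54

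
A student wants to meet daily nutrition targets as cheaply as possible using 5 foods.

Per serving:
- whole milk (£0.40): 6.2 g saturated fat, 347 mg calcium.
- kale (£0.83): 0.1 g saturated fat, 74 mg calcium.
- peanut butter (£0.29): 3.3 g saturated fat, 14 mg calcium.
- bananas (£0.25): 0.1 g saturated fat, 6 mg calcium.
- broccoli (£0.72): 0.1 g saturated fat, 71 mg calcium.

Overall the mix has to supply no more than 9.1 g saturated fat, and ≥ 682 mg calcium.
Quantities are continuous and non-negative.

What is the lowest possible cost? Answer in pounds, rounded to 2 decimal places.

Let x1 = servings of whole milk, x2 = servings of kale, x3 = servings of peanut butter, x4 = servings of bananas, x5 = servings of broccoli.
min 0.4x1 + 0.83x2 + 0.29x3 + 0.25x4 + 0.72x5 with:
  6.2x1 + 0.1x2 + 3.3x3 + 0.1x4 + 0.1x5 ≤ 9.1   (saturated fat)
  347x1 + 74x2 + 14x3 + 6x4 + 71x5 ≥ 682   (calcium)
  x1, x2, x3, x4, x5 ≥ 0.
The cheapest feasible vertex uses only whole milk, broccoli; kale, peanut butter, bananas are not used. Binding constraints: saturated fat and calcium.
Solving gives x1 = 1.425, x5 = 2.64.
Objective = 0.4·1.425 + 0.72·2.64 = 2.4708.

£2.47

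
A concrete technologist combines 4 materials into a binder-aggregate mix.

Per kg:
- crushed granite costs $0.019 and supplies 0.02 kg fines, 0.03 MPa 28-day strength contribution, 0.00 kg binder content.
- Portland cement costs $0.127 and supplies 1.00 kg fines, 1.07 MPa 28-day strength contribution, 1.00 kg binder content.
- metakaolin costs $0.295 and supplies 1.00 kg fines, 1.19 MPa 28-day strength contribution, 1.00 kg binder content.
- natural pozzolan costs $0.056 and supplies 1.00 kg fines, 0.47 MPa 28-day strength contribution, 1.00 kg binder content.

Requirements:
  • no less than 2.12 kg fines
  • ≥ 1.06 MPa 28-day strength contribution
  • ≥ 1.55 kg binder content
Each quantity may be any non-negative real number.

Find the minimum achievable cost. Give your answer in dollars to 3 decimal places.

Let x1 = kg of crushed granite, x2 = kg of Portland cement, x3 = kg of metakaolin, x4 = kg of natural pozzolan.
Minimize 0.019x1 + 0.127x2 + 0.295x3 + 0.056x4 subject to:
  0.02x1 + 1x2 + 1x3 + 1x4 ≥ 2.12   (fines)
  0.03x1 + 1.07x2 + 1.19x3 + 0.47x4 ≥ 1.06   (28-day strength contribution)
  1x2 + 1x3 + 1x4 ≥ 1.55   (binder content)
  x1, x2, x3, x4 ≥ 0.
The minimum-cost mix takes nothing from crushed granite, metakaolin — only Portland cement, natural pozzolan. The fines and 28-day strength contribution requirements are met with equality.
Optimal quantities: Portland cement = 0.106 kg, natural pozzolan = 2.014 kg.
Total cost: 0.127·0.106 + 0.056·2.014 = 0.12625.

$0.126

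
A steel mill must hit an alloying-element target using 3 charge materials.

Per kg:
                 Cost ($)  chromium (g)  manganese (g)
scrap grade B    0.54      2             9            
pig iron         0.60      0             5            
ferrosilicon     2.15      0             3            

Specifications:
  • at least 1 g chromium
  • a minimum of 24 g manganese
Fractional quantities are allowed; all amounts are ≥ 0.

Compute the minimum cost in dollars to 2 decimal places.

Treat it as an LP. Let x1 = kg of scrap grade B, x2 = kg of pig iron, x3 = kg of ferrosilicon.
Minimise 0.54x1 + 0.6x2 + 2.15x3 with:
  2x1 ≥ 1   (chromium)
  9x1 + 5x2 + 3x3 ≥ 24   (manganese)
  x1, x2, x3 ≥ 0.
At the optimum only scrap grade B is positive (pig iron, ferrosilicon = 0). There the manganese constraint is tight.
Solving gives x1 = 2.667.
Cost = 0.54·2.667 = 1.4402.

$1.44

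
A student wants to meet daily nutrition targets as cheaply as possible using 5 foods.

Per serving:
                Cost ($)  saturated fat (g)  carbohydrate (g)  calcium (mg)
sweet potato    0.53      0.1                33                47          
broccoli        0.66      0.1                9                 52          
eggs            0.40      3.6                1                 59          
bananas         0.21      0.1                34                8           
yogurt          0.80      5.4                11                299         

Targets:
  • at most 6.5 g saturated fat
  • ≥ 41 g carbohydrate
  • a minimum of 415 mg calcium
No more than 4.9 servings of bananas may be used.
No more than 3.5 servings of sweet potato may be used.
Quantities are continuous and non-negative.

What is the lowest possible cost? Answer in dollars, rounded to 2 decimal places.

Set it up as a linear program. Let x1 = servings of sweet potato, x2 = servings of broccoli, x3 = servings of eggs, x4 = servings of bananas, x5 = servings of yogurt.
Minimise 0.53x1 + 0.66x2 + 0.4x3 + 0.21x4 + 0.8x5 subject to:
  0.1x1 + 0.1x2 + 3.6x3 + 0.1x4 + 5.4x5 ≤ 6.5   (saturated fat)
  33x1 + 9x2 + 1x3 + 34x4 + 11x5 ≥ 41   (carbohydrate)
  47x1 + 52x2 + 59x3 + 8x4 + 299x5 ≥ 415   (calcium)
  x4 ≤ 4.9
  x1 ≤ 3.5
  x1, x2, x3, x4, x5 ≥ 0.
The optimal basis is {sweet potato, yogurt}; broccoli, eggs, bananas drop out. There the saturated fat and calcium constraints are tight.
So sweet potato = 1.329 servings, yogurt = 1.179 servings.
Hence cost = 0.53·1.329 + 0.8·1.179 = $1.6476.

$1.65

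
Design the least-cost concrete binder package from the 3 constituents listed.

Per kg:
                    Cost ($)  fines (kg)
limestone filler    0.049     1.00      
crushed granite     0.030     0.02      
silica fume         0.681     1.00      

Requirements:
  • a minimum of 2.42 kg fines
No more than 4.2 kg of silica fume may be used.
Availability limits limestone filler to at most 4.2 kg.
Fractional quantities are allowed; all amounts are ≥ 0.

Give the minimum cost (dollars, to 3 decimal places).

This is a linear program. Let x1 = kg of limestone filler, x2 = kg of crushed granite, x3 = kg of silica fume.
Minimise 0.049x1 + 0.03x2 + 0.681x3 subject to:
  1x1 + 0.02x2 + 1x3 ≥ 2.42   (fines)
  x3 ≤ 4.2
  x1 ≤ 4.2
  x1, x2, x3 ≥ 0.
At the optimum only limestone filler is positive (crushed granite, silica fume = 0). There the fines constraint is tight.
So limestone filler = 2.42 kg.
Hence cost = 0.049·2.42 = $0.11858.

$0.119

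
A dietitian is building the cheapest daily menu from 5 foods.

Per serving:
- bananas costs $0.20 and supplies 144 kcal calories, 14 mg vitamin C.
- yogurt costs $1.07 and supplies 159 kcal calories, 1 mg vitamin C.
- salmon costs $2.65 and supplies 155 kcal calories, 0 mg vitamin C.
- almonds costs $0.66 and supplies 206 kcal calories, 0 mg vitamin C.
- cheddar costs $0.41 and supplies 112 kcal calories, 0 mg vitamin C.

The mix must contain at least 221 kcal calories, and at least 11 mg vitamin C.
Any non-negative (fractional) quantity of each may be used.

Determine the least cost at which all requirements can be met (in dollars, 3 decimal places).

$0.307

Set it up as a linear program. Let x1 = servings of bananas, x2 = servings of yogurt, x3 = servings of salmon, x4 = servings of almonds, x5 = servings of cheddar.
Minimize 0.2x1 + 1.07x2 + 2.65x3 + 0.66x4 + 0.41x5 s.t.:
  144x1 + 159x2 + 155x3 + 206x4 + 112x5 ≥ 221   (calories)
  14x1 + 1x2 ≥ 11   (vitamin C)
  x1, x2, x3, x4, x5 ≥ 0.
The cheapest feasible vertex uses only bananas; yogurt, salmon, almonds, cheddar are not used. Binding constraint: calories.
That vertex is x1 = 1.535.
Hence cost = 0.2·1.535 = $0.30700.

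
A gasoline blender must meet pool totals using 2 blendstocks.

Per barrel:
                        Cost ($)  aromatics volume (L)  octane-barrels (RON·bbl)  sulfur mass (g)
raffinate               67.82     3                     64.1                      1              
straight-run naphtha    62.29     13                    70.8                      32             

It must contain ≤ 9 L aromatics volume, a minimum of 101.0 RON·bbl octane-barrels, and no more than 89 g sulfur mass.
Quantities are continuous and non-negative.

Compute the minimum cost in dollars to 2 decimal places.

This is a linear program. Let x1 = barrels of raffinate, x2 = barrels of straight-run naphtha.
Minimize 67.82x1 + 62.29x2 s.t.:
  3x1 + 13x2 ≤ 9   (aromatics volume)
  64.1x1 + 70.8x2 ≥ 101   (octane-barrels)
  1x1 + 32x2 ≤ 89   (sulfur mass)
  x1, x2 ≥ 0.
Both inputs are positive at the optimum. Binding constraints: aromatics volume and octane-barrels.
That vertex is x1 = 1.0884, x2 = 0.44113.
Cost = 67.82·1.0884 + 62.29·0.44113 = 101.2933.

$101.29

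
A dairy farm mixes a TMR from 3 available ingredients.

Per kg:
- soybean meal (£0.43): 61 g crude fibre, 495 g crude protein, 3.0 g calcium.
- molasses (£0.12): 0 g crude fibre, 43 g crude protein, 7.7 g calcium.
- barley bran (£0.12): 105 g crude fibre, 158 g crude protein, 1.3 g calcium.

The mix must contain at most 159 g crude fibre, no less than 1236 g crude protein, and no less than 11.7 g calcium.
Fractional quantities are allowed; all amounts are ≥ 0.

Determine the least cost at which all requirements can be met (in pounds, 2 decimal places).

Treat it as an LP. Let x1 = kg of soybean meal, x2 = kg of molasses, x3 = kg of barley bran.
min 0.43x1 + 0.12x2 + 0.12x3 subject to:
  61x1 + 105x3 ≤ 159   (crude fibre)
  495x1 + 43x2 + 158x3 ≥ 1236   (crude protein)
  3x1 + 7.7x2 + 1.3x3 ≥ 11.7   (calcium)
  x1, x2, x3 ≥ 0.
The optimal mix uses every input. There the crude fibre, crude protein, calcium constraints are tight.
That vertex is x1 = 2.412, x2 = 0.5606, x3 = 0.1129.
Hence cost = 0.43·2.412 + 0.12·0.5606 + 0.12·0.1129 = £1.1180.

£1.12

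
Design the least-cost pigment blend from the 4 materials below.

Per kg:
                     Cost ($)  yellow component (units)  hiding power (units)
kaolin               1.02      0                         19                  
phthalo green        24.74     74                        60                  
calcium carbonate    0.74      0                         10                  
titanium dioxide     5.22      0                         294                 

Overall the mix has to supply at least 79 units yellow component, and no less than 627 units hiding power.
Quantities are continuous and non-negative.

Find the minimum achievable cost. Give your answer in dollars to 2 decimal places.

$36.41

This is a linear program. Let x1 = kg of kaolin, x2 = kg of phthalo green, x3 = kg of calcium carbonate, x4 = kg of titanium dioxide.
min 1.02x1 + 24.74x2 + 0.74x3 + 5.22x4 with:
  74x2 ≥ 79   (yellow component)
  19x1 + 60x2 + 10x3 + 294x4 ≥ 627   (hiding power)
  x1, x2, x3, x4 ≥ 0.
The cheapest feasible vertex uses only phthalo green, titanium dioxide; kaolin, calcium carbonate are not used. The yellow component and hiding power requirements are met with equality.
Solving gives x2 = 1.0676, x4 = 1.9148.
Hence cost = 24.74·1.0676 + 5.22·1.9148 = $36.4077.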